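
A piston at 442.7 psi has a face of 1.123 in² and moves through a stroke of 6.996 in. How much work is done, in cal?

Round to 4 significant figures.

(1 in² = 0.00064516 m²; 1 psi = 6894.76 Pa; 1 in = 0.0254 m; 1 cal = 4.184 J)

442.7 psi → 3.05231×10⁶ Pa
1.123 in² → 7.24515×10⁻⁴ m²
F = P × A = 3.05231×10⁶ × 7.24515×10⁻⁴ = 2211.44 N
6.996 in → 0.177698 m
W = F × d = 2211.44 × 0.177698 = 392.968 J
In cal: 392.968 / 4.184 = 93.9216 cal

93.92 cal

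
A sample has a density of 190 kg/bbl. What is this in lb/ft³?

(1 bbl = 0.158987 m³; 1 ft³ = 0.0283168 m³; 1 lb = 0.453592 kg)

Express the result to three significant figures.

190 kg/bbl ÷ 0.158987 m³/bbl = 1195.07 kg/m³
1195.07 kg/m³ ÷ 0.453592 kg/lb × 0.0283168 m³/ft³ = 74.6057 lb/ft³

74.6 lb/ft³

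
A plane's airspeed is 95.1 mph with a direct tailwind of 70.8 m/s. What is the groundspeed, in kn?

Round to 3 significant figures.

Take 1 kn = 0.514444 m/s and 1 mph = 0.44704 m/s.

220 kn

95.1 mph × 0.44704 = 42.5135 m/s
70.8 m/s (already m/s)
Total: 42.5135 + 70.8 = 113.314 m/s
In kn: 113.314 / 0.514444 = 220.265 kn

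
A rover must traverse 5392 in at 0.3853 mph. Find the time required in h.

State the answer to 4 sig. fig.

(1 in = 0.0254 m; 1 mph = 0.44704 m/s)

5392 in × 0.0254 = 136.957 m
0.3853 mph × 0.44704 = 0.172245 m/s
t = d / v = 136.957 m / 0.172245 m/s = 795.129 s
795.129 s ÷ (3600 s/h) = 0.220869 h

0.2209 h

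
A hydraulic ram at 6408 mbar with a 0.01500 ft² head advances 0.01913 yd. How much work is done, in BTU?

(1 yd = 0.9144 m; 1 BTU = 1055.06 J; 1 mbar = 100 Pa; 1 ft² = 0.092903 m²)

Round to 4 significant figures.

0.01481 BTU

6408 mbar → 640800 Pa
0.01500 ft² → 0.00139354 m²
F = P × A = 640800 × 0.00139354 = 892.98 N
0.01913 yd → 0.0174925 m
W = F × d = 892.98 × 0.0174925 = 15.6205 J
In BTU: 15.6205 / 1055.06 = 0.0148053 BTU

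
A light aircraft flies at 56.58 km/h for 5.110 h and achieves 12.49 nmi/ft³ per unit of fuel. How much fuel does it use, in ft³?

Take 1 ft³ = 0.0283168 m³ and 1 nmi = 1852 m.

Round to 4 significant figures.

56.58 km/h → 15.7167 m/s
5.110 h → 18396 s
d = v × t = 15.7167 × 18396 = 289124 m
12.49 nmi/ft³ → 816882 m/m³
V = d / (distance per unit fuel) = 289124 / 816882 = 0.353936 m³
In ft³: 0.353936 / 0.0283168 = 12.4992 ft³

12.50 ft³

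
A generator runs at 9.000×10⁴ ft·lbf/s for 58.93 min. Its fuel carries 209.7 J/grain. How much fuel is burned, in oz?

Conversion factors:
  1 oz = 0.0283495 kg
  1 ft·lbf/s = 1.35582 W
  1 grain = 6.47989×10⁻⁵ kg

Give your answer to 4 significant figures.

4703 oz

9.000×10⁴ ft·lbf/s → 122024 W
58.93 min → 3535.8 s
E = P × t = 122024 × 3535.8 = 4.31452×10⁸ J
209.7 J/grain → 3.23617×10⁶ J/kg
m = E / e_s = 4.31452×10⁸ / 3.23617×10⁶ = 133.322 kg
In oz: 133.322 / 0.0283495 = 4702.8 oz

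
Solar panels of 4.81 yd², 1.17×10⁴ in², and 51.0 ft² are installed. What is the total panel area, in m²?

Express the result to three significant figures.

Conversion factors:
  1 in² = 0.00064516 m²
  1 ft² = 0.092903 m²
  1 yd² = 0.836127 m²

16.3 m²

4.81 yd² × 0.836127 → 4.02177 m²
1.17×10⁴ in² × 0.00064516 → 7.54837 m²
51.0 ft² × 0.092903 → 4.73805 m²
Sum: 4.02177 + 7.54837 + 4.73805 = 16.3082 m²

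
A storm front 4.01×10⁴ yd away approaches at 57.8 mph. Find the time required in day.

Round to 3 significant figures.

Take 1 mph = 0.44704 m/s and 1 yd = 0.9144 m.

4.01×10⁴ yd × 0.9144 = 36667.4 m
57.8 mph × 0.44704 = 25.8389 m/s
t = d / v = 36667.4 m / 25.8389 m/s = 1419.08 s
1419.08 s ÷ (86400 s/day) = 0.0164245 day

0.0164 day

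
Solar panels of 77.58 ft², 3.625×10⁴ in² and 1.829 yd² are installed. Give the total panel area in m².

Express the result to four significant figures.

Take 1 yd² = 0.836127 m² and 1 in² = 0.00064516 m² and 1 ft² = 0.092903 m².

77.58 ft² × 0.092903 = 7.20741 m²
3.625×10⁴ in² × 0.00064516 = 23.387 m²
1.829 yd² × 0.836127 = 1.52928 m²
Sum: 7.20741 + 23.387 + 1.52928 = 32.1237 m²

32.12 m²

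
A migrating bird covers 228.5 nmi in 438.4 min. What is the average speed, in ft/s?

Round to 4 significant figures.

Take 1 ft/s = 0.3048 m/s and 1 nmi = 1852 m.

52.78 ft/s

228.5 nmi × 1852 = 423182 m
438.4 min × 60 = 26304 s
v = d / t = 423182 m / 26304 s = 16.0881 m/s
16.0881 m/s ÷ (0.3048 m/s/ft/s) = 52.7825 ft/s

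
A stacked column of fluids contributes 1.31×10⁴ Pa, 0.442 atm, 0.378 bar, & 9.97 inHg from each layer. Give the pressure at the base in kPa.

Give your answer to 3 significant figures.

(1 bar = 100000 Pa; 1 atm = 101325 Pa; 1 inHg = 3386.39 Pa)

129 kPa

1.31×10⁴ Pa (already Pa)
0.442 atm × 101325 = 44785.6 Pa
0.378 bar × 100000 = 37800 Pa
9.97 inHg × 3386.39 = 33762.3 Pa
Combined: 13100 + 44785.6 + 37800 + 33762.3 = 129448 Pa
In kPa: 129448 / 1000 = 129.448 kPa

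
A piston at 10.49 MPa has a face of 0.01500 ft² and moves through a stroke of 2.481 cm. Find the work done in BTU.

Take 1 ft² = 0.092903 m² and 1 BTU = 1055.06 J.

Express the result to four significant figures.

0.3438 BTU

10.49 MPa → 1.049×10⁷ Pa
0.01500 ft² → 0.00139354 m²
F = P × A = 1.049×10⁷ × 0.00139354 = 14618.2 N
2.481 cm → 0.02481 m
W = F × d = 14618.2 × 0.02481 = 362.678 J
In BTU: 362.678 / 1055.06 = 0.343751 BTU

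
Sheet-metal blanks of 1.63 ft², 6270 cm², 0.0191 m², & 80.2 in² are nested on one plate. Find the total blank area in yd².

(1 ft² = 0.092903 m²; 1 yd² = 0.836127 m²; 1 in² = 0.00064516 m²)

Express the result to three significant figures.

1.63 ft² × 0.092903 = 0.151432 m²
6270 cm² × 0.0001 = 0.627 m²
0.0191 m² (already m²)
80.2 in² × 0.00064516 = 0.0517418 m²
Sum: 0.151432 + 0.627 + 0.0191 + 0.0517418 = 0.849274 m²
In yd²: 0.849274 / 0.836127 = 1.01572 yd²

1.02 yd²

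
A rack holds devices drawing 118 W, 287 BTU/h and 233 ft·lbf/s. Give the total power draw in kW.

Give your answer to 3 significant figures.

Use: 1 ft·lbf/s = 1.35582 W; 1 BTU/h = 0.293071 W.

0.518 kW

118 W (already W)
287 BTU/h × 0.293071 = 84.1114 W
233 ft·lbf/s × 1.35582 = 315.906 W
Total: 118 + 84.1114 + 315.906 = 518.017 W
In kW: 518.017 / 1000 = 0.518017 kW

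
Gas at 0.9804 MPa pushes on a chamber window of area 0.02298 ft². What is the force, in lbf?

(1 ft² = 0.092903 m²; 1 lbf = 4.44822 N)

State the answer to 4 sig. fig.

0.9804 MPa × 1000000 = 980400 Pa
0.02298 ft² × 0.092903 = 0.00213491 m²
F = P × A = 980400 Pa × 0.00213491 m² = 2093.07 N
2093.07 N ÷ (4.44822 N/lbf) = 470.541 lbf

470.5 lbf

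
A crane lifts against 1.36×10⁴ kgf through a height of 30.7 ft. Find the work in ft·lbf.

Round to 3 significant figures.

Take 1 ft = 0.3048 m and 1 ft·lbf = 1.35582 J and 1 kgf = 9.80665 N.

1.36×10⁴ kgf × 9.80665 → 133370 N
30.7 ft × 0.3048 → 9.35736 m
W = F × d = 133370 N × 9.35736 m = 1.24799×10⁶ J
1.24799×10⁶ J ÷ (1.35582 J/ft·lbf) = 920469 ft·lbf

9.20×10⁵ ft·lbf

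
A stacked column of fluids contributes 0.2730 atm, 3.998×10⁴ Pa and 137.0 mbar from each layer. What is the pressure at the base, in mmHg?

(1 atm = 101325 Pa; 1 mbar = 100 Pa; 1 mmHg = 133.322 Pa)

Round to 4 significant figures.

0.2730 atm × 101325 = 27661.7 Pa
3.998×10⁴ Pa (already Pa)
137.0 mbar × 100 = 13700 Pa
Total: 27661.7 + 39980 + 13700 = 81341.7 Pa
In mmHg: 81341.7 / 133.322 = 610.115 mmHg

610.1 mmHg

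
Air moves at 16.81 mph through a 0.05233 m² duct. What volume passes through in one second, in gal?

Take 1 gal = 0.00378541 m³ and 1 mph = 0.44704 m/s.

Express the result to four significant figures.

103.9 gal

16.81 mph × 0.44704 → 7.51474 m/s
V = v × A × t = 7.51474 m/s × 0.05233 m² × 1 s = 0.393246 m³
0.393246 m³ ÷ (0.00378541 m³/gal) = 103.885 gal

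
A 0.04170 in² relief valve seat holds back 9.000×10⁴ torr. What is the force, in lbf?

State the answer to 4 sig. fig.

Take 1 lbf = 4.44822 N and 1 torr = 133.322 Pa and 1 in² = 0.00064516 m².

72.57 lbf

9.000×10⁴ torr × 133.322 → 1.1999×10⁷ Pa
0.04170 in² × 0.00064516 → 2.69032×10⁻⁵ m²
F = P × A = 1.1999×10⁷ Pa × 2.69032×10⁻⁵ m² = 322.811 N
322.811 N ÷ (4.44822 N/lbf) = 72.5708 lbf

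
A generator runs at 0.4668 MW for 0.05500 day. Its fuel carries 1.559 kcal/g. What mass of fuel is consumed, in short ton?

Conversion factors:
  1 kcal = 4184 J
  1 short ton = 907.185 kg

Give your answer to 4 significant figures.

0.3749 short ton

0.4668 MW → 466800 W
0.05500 day → 4752 s
E = P × t = 466800 × 4752 = 2.21823×10⁹ J
1.559 kcal/g → 6.52286×10⁶ J/kg
m = E / e_s = 2.21823×10⁹ / 6.52286×10⁶ = 340.07 kg
In short ton: 340.07 / 907.185 = 0.374863 short ton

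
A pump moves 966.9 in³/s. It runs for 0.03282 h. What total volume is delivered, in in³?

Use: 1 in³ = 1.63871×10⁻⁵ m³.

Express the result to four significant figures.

966.9 in³/s → 0.0158447 m³/s
0.03282 h → 118.152 s
V = Q × t = 0.0158447 × 118.152 = 1.87208 m³
In in³: 1.87208 / 1.63871×10⁻⁵ = 114241 in³

1.142×10⁵ in³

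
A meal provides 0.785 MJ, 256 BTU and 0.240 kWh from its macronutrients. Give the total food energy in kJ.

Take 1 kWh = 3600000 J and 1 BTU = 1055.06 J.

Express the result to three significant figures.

0.785 MJ × 1000000 = 785000 J
256 BTU × 1055.06 = 270095 J
0.240 kWh × 3600000 = 864000 J
Sum: 785000 + 270095 + 864000 = 1.9191×10⁶ J
In kJ: 1.9191×10⁶ / 1000 = 1919.1 kJ

1920 kJ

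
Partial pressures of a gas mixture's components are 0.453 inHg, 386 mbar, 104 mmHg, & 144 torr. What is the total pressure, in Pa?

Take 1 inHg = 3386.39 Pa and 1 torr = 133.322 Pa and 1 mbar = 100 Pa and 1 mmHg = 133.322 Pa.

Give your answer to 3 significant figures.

0.453 inHg × 3386.39 → 1534.03 Pa
386 mbar × 100 → 38600 Pa
104 mmHg × 133.322 → 13865.5 Pa
144 torr × 133.322 → 19198.4 Pa
Combined: 1534.03 + 38600 + 13865.5 + 19198.4 = 73197.9 Pa

7.32×10⁴ Pa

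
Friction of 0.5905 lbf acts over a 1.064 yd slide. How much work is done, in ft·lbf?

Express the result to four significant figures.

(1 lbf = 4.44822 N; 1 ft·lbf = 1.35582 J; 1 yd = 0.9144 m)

1.885 ft·lbf

0.5905 lbf × 4.44822 → 2.62667 N
1.064 yd × 0.9144 → 0.972922 m
W = F × d = 2.62667 N × 0.972922 m = 2.55555 J
2.55555 J ÷ (1.35582 J/ft·lbf) = 1.88487 ft·lbf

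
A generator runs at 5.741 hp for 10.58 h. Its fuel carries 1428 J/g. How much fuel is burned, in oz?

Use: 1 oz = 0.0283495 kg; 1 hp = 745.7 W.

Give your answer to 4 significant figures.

4028 oz

5.741 hp → 4281.06 W
10.58 h → 38088 s
E = P × t = 4281.06 × 38088 = 1.63057×10⁸ J
1428 J/g → 1.428×10⁶ J/kg
m = E / e_s = 1.63057×10⁸ / 1.428×10⁶ = 114.186 kg
In oz: 114.186 / 0.0283495 = 4027.8 oz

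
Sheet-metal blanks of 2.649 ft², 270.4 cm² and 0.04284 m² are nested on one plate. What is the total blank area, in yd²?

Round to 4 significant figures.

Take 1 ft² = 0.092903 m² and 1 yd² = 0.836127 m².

0.3779 yd²

2.649 ft² × 0.092903 → 0.2461 m²
270.4 cm² × 0.0001 → 0.02704 m²
0.04284 m² (already m²)
Total: 0.2461 + 0.02704 + 0.04284 = 0.31598 m²
In yd²: 0.31598 / 0.836127 = 0.377909 yd²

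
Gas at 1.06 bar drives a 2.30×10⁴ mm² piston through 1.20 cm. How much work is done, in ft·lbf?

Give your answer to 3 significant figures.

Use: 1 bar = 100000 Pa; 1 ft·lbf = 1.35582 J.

21.6 ft·lbf

1.06 bar → 106000 Pa
2.30×10⁴ mm² → 0.023 m²
F = P × A = 106000 × 0.023 = 2438 N
1.20 cm → 0.012 m
W = F × d = 2438 × 0.012 = 29.256 J
In ft·lbf: 29.256 / 1.35582 = 21.5781 ft·lbf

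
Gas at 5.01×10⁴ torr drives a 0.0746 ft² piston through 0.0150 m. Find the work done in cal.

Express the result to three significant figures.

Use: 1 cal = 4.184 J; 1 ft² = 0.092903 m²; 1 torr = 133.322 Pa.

5.01×10⁴ torr → 6.67943×10⁶ Pa
0.0746 ft² → 0.00693056 m²
F = P × A = 6.67943×10⁶ × 0.00693056 = 46292.2 N
W = F × d = 46292.2 × 0.015 = 694.383 J
In cal: 694.383 / 4.184 = 165.962 cal

166 cal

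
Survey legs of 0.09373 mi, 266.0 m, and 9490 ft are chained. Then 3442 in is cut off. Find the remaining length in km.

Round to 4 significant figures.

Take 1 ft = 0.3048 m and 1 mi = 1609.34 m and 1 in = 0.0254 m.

0.09373 mi × 1609.34 = 150.843 m
266.0 m (already m)
9490 ft × 0.3048 = 2892.55 m
3442 in × 0.0254 = 87.4268 m
Result: 150.843 + 266 + 2892.55 − 87.4268 = 3221.97 m
In km: 3221.97 / 1000 = 3.22197 km

3.222 km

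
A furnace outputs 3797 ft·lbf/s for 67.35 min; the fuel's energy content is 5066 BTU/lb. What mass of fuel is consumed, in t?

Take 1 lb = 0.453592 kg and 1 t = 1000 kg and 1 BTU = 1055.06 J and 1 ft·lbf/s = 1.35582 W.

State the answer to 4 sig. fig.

0.001765 t

3797 ft·lbf/s → 5148.05 W
67.35 min → 4041 s
E = P × t = 5148.05 × 4041 = 2.08033×10⁷ J
5066 BTU/lb → 1.17836×10⁷ J/kg
m = E / e_s = 2.08033×10⁷ / 1.17836×10⁷ = 1.76545 kg
In t: 1.76545 / 1000 = 0.00176545 t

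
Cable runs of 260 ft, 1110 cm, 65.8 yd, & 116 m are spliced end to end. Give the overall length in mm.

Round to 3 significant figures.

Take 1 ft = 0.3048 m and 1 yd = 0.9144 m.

2.67×10⁵ mm

260 ft × 0.3048 = 79.248 m
1110 cm × 0.01 = 11.1 m
65.8 yd × 0.9144 = 60.1675 m
116 m (already m)
Combined: 79.248 + 11.1 + 60.1675 + 116 = 266.516 m
In mm: 266.516 / 0.001 = 266516 mm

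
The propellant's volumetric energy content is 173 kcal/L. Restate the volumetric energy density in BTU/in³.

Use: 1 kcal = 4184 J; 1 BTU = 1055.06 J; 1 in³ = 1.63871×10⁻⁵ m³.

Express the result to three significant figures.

173 kcal/L × 4184 J/kcal ÷ 0.001 m³/L = 7.23832×10⁸ J/m³
7.23832×10⁸ J/m³ ÷ 1055.06 J/BTU × 1.63871×10⁻⁵ m³/in³ = 11.2425 BTU/in³

11.2 BTU/in³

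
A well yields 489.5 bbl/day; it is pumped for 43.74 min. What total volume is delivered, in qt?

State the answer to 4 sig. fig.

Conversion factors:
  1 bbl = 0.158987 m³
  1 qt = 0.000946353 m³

489.5 bbl/day → 9.00742×10⁻⁴ m³/s
43.74 min → 2624.4 s
V = Q × t = 9.00742×10⁻⁴ × 2624.4 = 2.36391 m³
In qt: 2.36391 / 0.000946353 = 2497.92 qt

2498 qt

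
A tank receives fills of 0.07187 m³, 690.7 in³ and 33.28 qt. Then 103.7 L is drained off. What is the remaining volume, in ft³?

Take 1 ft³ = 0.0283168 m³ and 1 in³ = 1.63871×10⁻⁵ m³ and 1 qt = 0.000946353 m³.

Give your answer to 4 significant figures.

0.07187 m³ (already m³)
690.7 in³ × 1.63871×10⁻⁵ = 0.0113186 m³
33.28 qt × 0.000946353 = 0.0314946 m³
103.7 L × 0.001 = 0.1037 m³
Sum: 0.07187 + 0.0113186 + 0.0314946 − 0.1037 = 0.0109832 m³
In ft³: 0.0109832 / 0.0283168 = 0.387869 ft³

0.3879 ft³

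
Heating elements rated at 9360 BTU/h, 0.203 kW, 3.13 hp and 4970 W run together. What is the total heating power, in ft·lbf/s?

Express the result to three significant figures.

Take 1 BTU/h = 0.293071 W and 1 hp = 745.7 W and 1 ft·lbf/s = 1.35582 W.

7560 ft·lbf/s

9360 BTU/h × 0.293071 → 2743.14 W
0.203 kW × 1000 → 203 W
3.13 hp × 745.7 → 2334.04 W
4970 W (already W)
Sum: 2743.14 + 203 + 2334.04 + 4970 = 10250.2 W
In ft·lbf/s: 10250.2 / 1.35582 = 7560.15 ft·lbf/s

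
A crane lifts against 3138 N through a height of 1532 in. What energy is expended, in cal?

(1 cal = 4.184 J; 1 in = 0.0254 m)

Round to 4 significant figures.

2.918×10⁴ cal

1532 in × 0.0254 = 38.9128 m
W = F × d = 3138 N × 38.9128 m = 122108 J
122108 J ÷ (4.184 J/cal) = 29184.5 cal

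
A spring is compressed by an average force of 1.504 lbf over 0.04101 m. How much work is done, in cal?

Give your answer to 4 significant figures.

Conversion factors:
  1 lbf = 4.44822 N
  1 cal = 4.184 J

1.504 lbf × 4.44822 = 6.69012 N
W = F × d = 6.69012 N × 0.04101 m = 0.274362 J
0.274362 J ÷ (4.184 J/cal) = 0.0655741 cal

0.06557 cal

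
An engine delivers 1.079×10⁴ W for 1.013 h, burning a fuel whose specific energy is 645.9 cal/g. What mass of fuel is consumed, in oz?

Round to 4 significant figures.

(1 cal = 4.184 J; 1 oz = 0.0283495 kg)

513.6 oz

1.013 h → 3646.8 s
E = P × t = 10790 × 3646.8 = 3.9349×10⁷ J
645.9 cal/g → 2.70245×10⁶ J/kg
m = E / e_s = 3.9349×10⁷ / 2.70245×10⁶ = 14.5605 kg
In oz: 14.5605 / 0.0283495 = 513.607 oz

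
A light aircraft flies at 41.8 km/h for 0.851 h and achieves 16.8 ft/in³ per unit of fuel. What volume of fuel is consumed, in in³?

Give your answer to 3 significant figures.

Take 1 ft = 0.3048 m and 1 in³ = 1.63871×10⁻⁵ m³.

6950 in³

41.8 km/h → 11.6111 m/s
0.851 h → 3063.6 s
d = v × t = 11.6111 × 3063.6 = 35571.8 m
16.8 ft/in³ → 312480 m/m³
V = d / (distance per unit fuel) = 35571.8 / 312480 = 0.113837 m³
In in³: 0.113837 / 1.63871×10⁻⁵ = 6946.74 in³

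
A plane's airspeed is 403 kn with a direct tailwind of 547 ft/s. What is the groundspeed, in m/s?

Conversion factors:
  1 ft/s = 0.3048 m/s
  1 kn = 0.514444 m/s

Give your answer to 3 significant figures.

403 kn × 0.514444 → 207.321 m/s
547 ft/s × 0.3048 → 166.726 m/s
Combined: 207.321 + 166.726 = 374.047 m/s

374 m/s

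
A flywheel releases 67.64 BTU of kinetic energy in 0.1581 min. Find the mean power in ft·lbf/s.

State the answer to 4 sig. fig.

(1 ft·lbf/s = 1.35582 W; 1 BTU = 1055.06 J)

5549 ft·lbf/s

67.64 BTU × 1055.06 = 71364.3 J
0.1581 min × 60 = 9.486 s
P = E / t = 71364.3 J / 9.486 s = 7523.12 W
7523.12 W ÷ (1.35582 W/ft·lbf/s) = 5548.76 ft·lbf/s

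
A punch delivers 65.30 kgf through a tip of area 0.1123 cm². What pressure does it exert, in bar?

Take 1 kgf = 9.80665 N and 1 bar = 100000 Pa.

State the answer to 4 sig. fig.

65.30 kgf × 9.80665 → 640.374 N
0.1123 cm² × 0.0001 → 1.123×10⁻⁵ m²
P = F / A = 640.374 N / 1.123×10⁻⁵ m² = 5.70235×10⁷ Pa
5.70235×10⁷ Pa ÷ (100000 Pa/bar) = 570.235 bar

570.2 bar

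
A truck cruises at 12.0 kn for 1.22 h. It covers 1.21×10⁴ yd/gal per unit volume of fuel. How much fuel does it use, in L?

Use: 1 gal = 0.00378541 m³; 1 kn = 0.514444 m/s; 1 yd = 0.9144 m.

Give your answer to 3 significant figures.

9.28 L

12.0 kn → 6.17333 m/s
1.22 h → 4392 s
d = v × t = 6.17333 × 4392 = 27113.3 m
1.21×10⁴ yd/gal → 2.92286×10⁶ m/m³
V = d / (distance per unit fuel) = 27113.3 / 2.92286×10⁶ = 0.00927629 m³
In L: 0.00927629 / 0.001 = 9.27629 L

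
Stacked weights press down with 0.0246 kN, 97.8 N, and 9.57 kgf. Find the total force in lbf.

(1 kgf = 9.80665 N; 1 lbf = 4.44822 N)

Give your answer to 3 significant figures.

48.6 lbf

0.0246 kN × 1000 = 24.6 N
97.8 N (already N)
9.57 kgf × 9.80665 = 93.8496 N
Total: 24.6 + 97.8 + 93.8496 = 216.25 N
In lbf: 216.25 / 4.44822 = 48.615 lbf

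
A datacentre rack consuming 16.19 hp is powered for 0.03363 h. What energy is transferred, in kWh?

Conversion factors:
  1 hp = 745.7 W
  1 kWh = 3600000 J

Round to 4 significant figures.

0.4060 kWh

16.19 hp × 745.7 = 12072.9 W
0.03363 h × 3600 = 121.068 s
E = P × t = 12072.9 W × 121.068 s = 1.46164×10⁶ J
1.46164×10⁶ J ÷ (3600000 J/kWh) = 0.406011 kWh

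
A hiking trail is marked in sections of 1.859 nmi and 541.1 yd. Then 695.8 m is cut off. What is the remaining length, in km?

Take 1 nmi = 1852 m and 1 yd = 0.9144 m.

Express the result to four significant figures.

3.242 km

1.859 nmi × 1852 = 3442.87 m
541.1 yd × 0.9144 = 494.782 m
695.8 m (already m)
Sum: 3442.87 + 494.782 − 695.8 = 3241.85 m
In km: 3241.85 / 1000 = 3.24185 km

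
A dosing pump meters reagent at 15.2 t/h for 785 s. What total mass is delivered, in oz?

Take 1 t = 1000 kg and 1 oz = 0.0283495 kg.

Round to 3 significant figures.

15.2 t/h → 4.22222 kg/s
m = ṁ × t = 4.22222 × 785 = 3314.44 kg
In oz: 3314.44 / 0.0283495 = 116914 oz

1.17×10⁵ oz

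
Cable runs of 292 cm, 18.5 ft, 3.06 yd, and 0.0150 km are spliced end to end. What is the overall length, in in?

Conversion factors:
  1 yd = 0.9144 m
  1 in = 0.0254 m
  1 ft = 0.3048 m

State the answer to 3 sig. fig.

292 cm × 0.01 = 2.92 m
18.5 ft × 0.3048 = 5.6388 m
3.06 yd × 0.9144 = 2.79806 m
0.0150 km × 1000 = 15 m
Total: 2.92 + 5.6388 + 2.79806 + 15 = 26.3569 m
In in: 26.3569 / 0.0254 = 1037.67 in

1040 in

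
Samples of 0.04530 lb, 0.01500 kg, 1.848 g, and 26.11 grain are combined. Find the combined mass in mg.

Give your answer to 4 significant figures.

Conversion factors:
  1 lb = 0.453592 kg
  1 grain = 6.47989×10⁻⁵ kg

3.909×10⁴ mg

0.04530 lb × 0.453592 = 0.0205477 kg
0.01500 kg (already kg)
1.848 g × 0.001 = 0.001848 kg
26.11 grain × 6.47989×10⁻⁵ = 0.0016919 kg
Sum: 0.0205477 + 0.015 + 0.001848 + 0.0016919 = 0.0390876 kg
In mg: 0.0390876 / 10⁻⁶ = 39087.6 mg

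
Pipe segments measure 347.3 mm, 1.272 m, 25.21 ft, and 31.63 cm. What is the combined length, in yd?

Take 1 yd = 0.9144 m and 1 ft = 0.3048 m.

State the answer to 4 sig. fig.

10.52 yd

347.3 mm × 0.001 → 0.3473 m
1.272 m (already m)
25.21 ft × 0.3048 → 7.68401 m
31.63 cm × 0.01 → 0.3163 m
Combined: 0.3473 + 1.272 + 7.68401 + 0.3163 = 9.61961 m
In yd: 9.61961 / 0.9144 = 10.5201 yd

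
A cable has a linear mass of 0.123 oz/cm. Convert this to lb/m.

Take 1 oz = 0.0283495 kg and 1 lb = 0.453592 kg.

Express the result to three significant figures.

0.769 lb/m

0.123 oz/cm × 0.0283495 kg/oz ÷ 0.01 m/cm = 0.348699 kg/m
0.348699 kg/m ÷ 0.453592 kg/lb = 0.76875 lb/m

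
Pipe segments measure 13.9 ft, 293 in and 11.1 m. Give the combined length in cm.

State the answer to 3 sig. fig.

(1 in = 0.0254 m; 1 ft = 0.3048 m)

13.9 ft × 0.3048 = 4.23672 m
293 in × 0.0254 = 7.4422 m
11.1 m (already m)
Total: 4.23672 + 7.4422 + 11.1 = 22.7789 m
In cm: 22.7789 / 0.01 = 2277.89 cm

2280 cm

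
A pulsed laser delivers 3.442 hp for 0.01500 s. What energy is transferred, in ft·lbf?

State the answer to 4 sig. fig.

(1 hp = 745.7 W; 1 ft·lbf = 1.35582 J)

28.40 ft·lbf

3.442 hp × 745.7 → 2566.7 W
E = P × t = 2566.7 W × 0.015 s = 38.5005 J
38.5005 J ÷ (1.35582 J/ft·lbf) = 28.3965 ft·lbf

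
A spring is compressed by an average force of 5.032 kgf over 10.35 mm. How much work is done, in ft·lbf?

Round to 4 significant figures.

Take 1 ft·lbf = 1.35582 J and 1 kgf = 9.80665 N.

5.032 kgf × 9.80665 = 49.3471 N
10.35 mm × 0.001 = 0.01035 m
W = F × d = 49.3471 N × 0.01035 m = 0.510742 J
0.510742 J ÷ (1.35582 J/ft·lbf) = 0.376703 ft·lbf

0.3767 ft·lbf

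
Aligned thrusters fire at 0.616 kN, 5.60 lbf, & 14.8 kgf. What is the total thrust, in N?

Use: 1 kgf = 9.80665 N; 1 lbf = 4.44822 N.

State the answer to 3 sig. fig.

786 N

0.616 kN × 1000 = 616 N
5.60 lbf × 4.44822 = 24.91 N
14.8 kgf × 9.80665 = 145.138 N
Combined: 616 + 24.91 + 145.138 = 786.048 N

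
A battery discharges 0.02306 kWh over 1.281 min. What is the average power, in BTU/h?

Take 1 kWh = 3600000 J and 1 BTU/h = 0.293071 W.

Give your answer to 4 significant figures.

3685 BTU/h

0.02306 kWh × 3600000 = 83016 J
1.281 min × 60 = 76.86 s
P = E / t = 83016 J / 76.86 s = 1080.09 W
1080.09 W ÷ (0.293071 W/BTU/h) = 3685.42 BTU/h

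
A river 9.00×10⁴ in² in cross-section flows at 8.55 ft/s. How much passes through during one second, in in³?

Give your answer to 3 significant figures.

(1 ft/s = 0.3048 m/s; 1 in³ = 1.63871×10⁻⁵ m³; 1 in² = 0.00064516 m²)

9.23×10⁶ in³

8.55 ft/s × 0.3048 = 2.60604 m/s
9.00×10⁴ in² × 0.00064516 = 58.0644 m²
V = v × A × t = 2.60604 m/s × 58.0644 m² × 1 s = 151.318 m³
151.318 m³ ÷ (1.63871×10⁻⁵ m³/in³) = 9.23397×10⁶ in³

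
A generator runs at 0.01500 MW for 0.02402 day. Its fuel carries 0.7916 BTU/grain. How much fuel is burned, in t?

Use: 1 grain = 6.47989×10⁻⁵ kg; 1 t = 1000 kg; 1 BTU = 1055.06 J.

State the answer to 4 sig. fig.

0.002415 t

0.01500 MW → 15000 W
0.02402 day → 2075.33 s
E = P × t = 15000 × 2075.33 = 3.113×10⁷ J
0.7916 BTU/grain → 1.28889×10⁷ J/kg
m = E / e_s = 3.113×10⁷ / 1.28889×10⁷ = 2.41526 kg
In t: 2.41526 / 1000 = 0.00241526 t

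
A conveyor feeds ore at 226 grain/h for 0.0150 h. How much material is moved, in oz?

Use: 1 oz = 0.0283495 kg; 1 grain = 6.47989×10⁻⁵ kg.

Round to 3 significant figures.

0.00775 oz

226 grain/h → 4.06793×10⁻⁶ kg/s
0.0150 h → 54 s
m = ṁ × t = 4.06793×10⁻⁶ × 54 = 2.19668×10⁻⁴ kg
In oz: 2.19668×10⁻⁴ / 0.0283495 = 0.00774857 oz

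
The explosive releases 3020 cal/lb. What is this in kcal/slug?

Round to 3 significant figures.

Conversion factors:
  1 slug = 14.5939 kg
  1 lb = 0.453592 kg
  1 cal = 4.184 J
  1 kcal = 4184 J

97.2 kcal/slug

3020 cal/lb × 4.184 J/cal ÷ 0.453592 kg/lb = 27856.9 J/kg
27856.9 J/kg ÷ 4184 J/kcal × 14.5939 kg/slug = 97.1656 kcal/slug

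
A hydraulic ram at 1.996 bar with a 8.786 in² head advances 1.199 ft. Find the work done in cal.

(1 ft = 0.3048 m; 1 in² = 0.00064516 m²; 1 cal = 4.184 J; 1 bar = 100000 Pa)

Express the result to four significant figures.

98.82 cal

1.996 bar → 199600 Pa
8.786 in² → 0.00566838 m²
F = P × A = 199600 × 0.00566838 = 1131.41 N
1.199 ft → 0.365455 m
W = F × d = 1131.41 × 0.365455 = 413.479 J
In cal: 413.479 / 4.184 = 98.8239 cal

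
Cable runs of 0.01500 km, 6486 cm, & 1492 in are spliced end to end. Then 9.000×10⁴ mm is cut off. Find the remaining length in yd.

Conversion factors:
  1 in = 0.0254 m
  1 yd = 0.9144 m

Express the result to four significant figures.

30.36 yd

0.01500 km × 1000 → 15 m
6486 cm × 0.01 → 64.86 m
1492 in × 0.0254 → 37.8968 m
9.000×10⁴ mm × 0.001 → 90 m
Net: 15 + 64.86 + 37.8968 − 90 = 27.7568 m
In yd: 27.7568 / 0.9144 = 30.3552 yd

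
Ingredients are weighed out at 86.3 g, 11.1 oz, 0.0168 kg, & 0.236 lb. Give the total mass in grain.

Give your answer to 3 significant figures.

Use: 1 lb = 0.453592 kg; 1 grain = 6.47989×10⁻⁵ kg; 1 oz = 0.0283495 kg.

86.3 g × 0.001 = 0.0863 kg
11.1 oz × 0.0283495 = 0.314679 kg
0.0168 kg (already kg)
0.236 lb × 0.453592 = 0.107048 kg
Sum: 0.0863 + 0.314679 + 0.0168 + 0.107048 = 0.524827 kg
In grain: 0.524827 / 6.47989×10⁻⁵ = 8099.32 grain

8100 grain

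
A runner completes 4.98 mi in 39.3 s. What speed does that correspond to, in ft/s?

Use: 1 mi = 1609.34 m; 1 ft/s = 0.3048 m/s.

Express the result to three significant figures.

4.98 mi × 1609.34 = 8014.51 m
v = d / t = 8014.51 m / 39.3 s = 203.932 m/s
203.932 m/s ÷ (0.3048 m/s/ft/s) = 669.068 ft/s

669 ft/s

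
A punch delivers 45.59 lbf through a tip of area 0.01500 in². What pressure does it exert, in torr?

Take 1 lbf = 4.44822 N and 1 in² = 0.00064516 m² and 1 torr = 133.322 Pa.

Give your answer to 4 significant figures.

45.59 lbf × 4.44822 = 202.794 N
0.01500 in² × 0.00064516 = 9.6774×10⁻⁶ m²
P = F / A = 202.794 N / 9.6774×10⁻⁶ m² = 2.09554×10⁷ Pa
2.09554×10⁷ Pa ÷ (133.322 Pa/torr) = 157179 torr

1.572×10⁵ torr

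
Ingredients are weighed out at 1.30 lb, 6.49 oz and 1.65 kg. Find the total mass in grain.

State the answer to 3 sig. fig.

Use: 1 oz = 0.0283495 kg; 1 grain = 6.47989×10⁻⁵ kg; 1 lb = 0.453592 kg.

3.74×10⁴ grain

1.30 lb × 0.453592 → 0.58967 kg
6.49 oz × 0.0283495 → 0.183988 kg
1.65 kg (already kg)
Total: 0.58967 + 0.183988 + 1.65 = 2.42366 kg
In grain: 2.42366 / 6.47989×10⁻⁵ = 37402.8 grain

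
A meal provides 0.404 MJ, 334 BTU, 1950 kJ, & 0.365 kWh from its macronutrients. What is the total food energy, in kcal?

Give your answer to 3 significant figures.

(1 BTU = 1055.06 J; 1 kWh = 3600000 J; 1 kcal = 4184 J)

961 kcal

0.404 MJ × 1000000 = 404000 J
334 BTU × 1055.06 = 352390 J
1950 kJ × 1000 = 1.95×10⁶ J
0.365 kWh × 3600000 = 1.314×10⁶ J
Sum: 404000 + 352390 + 1.95×10⁶ + 1.314×10⁶ = 4.02039×10⁶ J
In kcal: 4.02039×10⁶ / 4184 = 960.896 kcal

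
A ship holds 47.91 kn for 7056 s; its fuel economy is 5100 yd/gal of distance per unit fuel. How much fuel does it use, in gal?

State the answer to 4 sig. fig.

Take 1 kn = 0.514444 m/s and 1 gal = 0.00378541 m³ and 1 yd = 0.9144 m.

47.91 kn → 24.647 m/s
d = v × t = 24.647 × 7056 = 173909 m
5100 yd/gal → 1.23195×10⁶ m/m³
V = d / (distance per unit fuel) = 173909 / 1.23195×10⁶ = 0.141166 m³
In gal: 0.141166 / 0.00378541 = 37.2921 gal

37.29 gal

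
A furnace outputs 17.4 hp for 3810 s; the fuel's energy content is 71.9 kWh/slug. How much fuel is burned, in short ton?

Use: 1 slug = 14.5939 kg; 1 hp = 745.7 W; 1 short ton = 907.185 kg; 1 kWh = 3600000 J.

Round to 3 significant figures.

17.4 hp → 12975.2 W
E = P × t = 12975.2 × 3810 = 4.94355×10⁷ J
71.9 kWh/slug → 1.77362×10⁷ J/kg
m = E / e_s = 4.94355×10⁷ / 1.77362×10⁷ = 2.78727 kg
In short ton: 2.78727 / 907.185 = 0.00307244 short ton

0.00307 short ton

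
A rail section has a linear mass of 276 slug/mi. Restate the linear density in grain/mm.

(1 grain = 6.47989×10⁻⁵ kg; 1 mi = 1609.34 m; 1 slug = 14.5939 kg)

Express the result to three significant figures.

276 slug/mi × 14.5939 kg/slug ÷ 1609.34 m/mi = 2.50284 kg/m
2.50284 kg/m ÷ 6.47989×10⁻⁵ kg/grain × 0.001 m/mm = 38.6247 grain/mm

38.6 grain/mm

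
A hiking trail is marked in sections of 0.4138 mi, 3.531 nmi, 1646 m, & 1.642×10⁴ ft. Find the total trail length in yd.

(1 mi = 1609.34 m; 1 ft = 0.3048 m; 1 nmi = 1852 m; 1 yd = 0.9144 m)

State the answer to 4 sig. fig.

1.515×10⁴ yd

0.4138 mi × 1609.34 → 665.945 m
3.531 nmi × 1852 → 6539.41 m
1646 m (already m)
1.642×10⁴ ft × 0.3048 → 5004.82 m
Sum: 665.945 + 6539.41 + 1646 + 5004.82 = 13856.2 m
In yd: 13856.2 / 0.9144 = 15153.3 yd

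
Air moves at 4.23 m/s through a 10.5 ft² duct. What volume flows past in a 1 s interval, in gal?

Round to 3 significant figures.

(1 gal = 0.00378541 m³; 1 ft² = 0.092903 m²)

1090 gal

10.5 ft² × 0.092903 = 0.975482 m²
V = v × A × t = 4.23 m/s × 0.975482 m² × 1 s = 4.12629 m³
4.12629 m³ ÷ (0.00378541 m³/gal) = 1090.05 gal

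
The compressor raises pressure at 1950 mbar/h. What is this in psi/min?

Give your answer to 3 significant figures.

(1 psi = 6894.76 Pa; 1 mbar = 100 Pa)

1950 mbar/h × 100 Pa/mbar ÷ 3600 s/h = 54.1667 Pa/s
54.1667 Pa/s ÷ 6894.76 Pa/psi × 60 s/min = 0.471373 psi/min

0.471 psi/min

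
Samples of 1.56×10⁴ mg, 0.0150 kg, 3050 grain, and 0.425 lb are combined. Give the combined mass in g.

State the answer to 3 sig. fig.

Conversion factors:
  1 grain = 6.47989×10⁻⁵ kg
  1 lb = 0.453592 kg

1.56×10⁴ mg × 10⁻⁶ = 0.0156 kg
0.0150 kg (already kg)
3050 grain × 6.47989×10⁻⁵ = 0.197637 kg
0.425 lb × 0.453592 = 0.192777 kg
Combined: 0.0156 + 0.015 + 0.197637 + 0.192777 = 0.421014 kg
In g: 0.421014 / 0.001 = 421.014 g

421 g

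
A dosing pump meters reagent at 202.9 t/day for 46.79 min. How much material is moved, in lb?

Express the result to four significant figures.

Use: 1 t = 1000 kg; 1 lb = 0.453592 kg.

202.9 t/day → 2.34838 kg/s
46.79 min → 2807.4 s
m = ṁ × t = 2.34838 × 2807.4 = 6592.84 kg
In lb: 6592.84 / 0.453592 = 14534.7 lb

1.453×10⁴ lb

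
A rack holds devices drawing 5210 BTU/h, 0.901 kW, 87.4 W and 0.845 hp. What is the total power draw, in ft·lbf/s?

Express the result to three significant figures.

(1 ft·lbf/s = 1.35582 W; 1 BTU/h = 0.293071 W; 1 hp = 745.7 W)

2320 ft·lbf/s

5210 BTU/h × 0.293071 → 1526.9 W
0.901 kW × 1000 → 901 W
87.4 W (already W)
0.845 hp × 745.7 → 630.116 W
Sum: 1526.9 + 901 + 87.4 + 630.116 = 3145.42 W
In ft·lbf/s: 3145.42 / 1.35582 = 2319.94 ft·lbf/s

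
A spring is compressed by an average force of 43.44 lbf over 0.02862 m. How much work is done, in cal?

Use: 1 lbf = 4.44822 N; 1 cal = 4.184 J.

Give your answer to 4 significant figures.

43.44 lbf × 4.44822 = 193.231 N
W = F × d = 193.231 N × 0.02862 m = 5.53027 J
5.53027 J ÷ (4.184 J/cal) = 1.32177 cal

1.322 cal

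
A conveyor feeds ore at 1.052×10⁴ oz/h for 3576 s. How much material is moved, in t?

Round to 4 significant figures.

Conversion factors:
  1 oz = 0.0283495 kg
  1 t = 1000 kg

0.2962 t

1.052×10⁴ oz/h → 0.0828435 kg/s
m = ṁ × t = 0.0828435 × 3576 = 296.248 kg
In t: 296.248 / 1000 = 0.296248 t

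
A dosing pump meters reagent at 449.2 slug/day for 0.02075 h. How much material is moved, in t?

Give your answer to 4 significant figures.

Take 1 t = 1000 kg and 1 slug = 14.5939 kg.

449.2 slug/day → 0.0758748 kg/s
0.02075 h → 74.7 s
m = ṁ × t = 0.0758748 × 74.7 = 5.66785 kg
In t: 5.66785 / 1000 = 0.00566785 t

0.005668 t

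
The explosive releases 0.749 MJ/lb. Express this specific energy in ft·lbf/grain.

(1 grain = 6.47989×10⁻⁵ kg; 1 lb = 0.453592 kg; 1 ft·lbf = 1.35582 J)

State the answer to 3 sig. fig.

78.9 ft·lbf/grain

0.749 MJ/lb × 1000000 J/MJ ÷ 0.453592 kg/lb = 1.65126×10⁶ J/kg
1.65126×10⁶ J/kg ÷ 1.35582 J/ft·lbf × 6.47989×10⁻⁵ kg/grain = 78.9189 ft·lbf/grain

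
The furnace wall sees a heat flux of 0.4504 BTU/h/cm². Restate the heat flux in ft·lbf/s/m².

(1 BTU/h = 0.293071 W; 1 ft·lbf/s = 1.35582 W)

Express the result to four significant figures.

973.6 ft·lbf/s/m²

0.4504 BTU/h/cm² × 0.293071 W/BTU/h ÷ 0.0001 m²/cm² = 1319.99 W/m²
1319.99 W/m² ÷ 1.35582 W/ft·lbf/s = 973.573 ft·lbf/s/m²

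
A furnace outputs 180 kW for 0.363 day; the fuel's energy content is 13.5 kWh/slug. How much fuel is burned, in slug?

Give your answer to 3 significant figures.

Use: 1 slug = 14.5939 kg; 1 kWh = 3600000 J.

116 slug

180 kW → 180000 W
0.363 day → 31363.2 s
E = P × t = 180000 × 31363.2 = 5.64538×10⁹ J
13.5 kWh/slug → 3.33016×10⁶ J/kg
m = E / e_s = 5.64538×10⁹ / 3.33016×10⁶ = 1695.23 kg
In slug: 1695.23 / 14.5939 = 116.16 slug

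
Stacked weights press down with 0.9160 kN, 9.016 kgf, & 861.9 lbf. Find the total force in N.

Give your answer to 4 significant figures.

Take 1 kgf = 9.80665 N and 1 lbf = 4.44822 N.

4838 N

0.9160 kN × 1000 → 916 N
9.016 kgf × 9.80665 → 88.4168 N
861.9 lbf × 4.44822 → 3833.92 N
Sum: 916 + 88.4168 + 3833.92 = 4838.34 N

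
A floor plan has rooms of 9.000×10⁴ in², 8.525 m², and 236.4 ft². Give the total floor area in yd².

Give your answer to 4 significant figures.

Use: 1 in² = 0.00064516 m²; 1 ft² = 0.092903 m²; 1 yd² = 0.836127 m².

9.000×10⁴ in² × 0.00064516 → 58.0644 m²
8.525 m² (already m²)
236.4 ft² × 0.092903 → 21.9623 m²
Sum: 58.0644 + 8.525 + 21.9623 = 88.5517 m²
In yd²: 88.5517 / 0.836127 = 105.907 yd²

105.9 yd²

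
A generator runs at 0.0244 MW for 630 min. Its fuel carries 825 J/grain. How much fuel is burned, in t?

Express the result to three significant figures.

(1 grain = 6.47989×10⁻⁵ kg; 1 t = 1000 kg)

0.0244 MW → 24400 W
630 min → 37800 s
E = P × t = 24400 × 37800 = 9.2232×10⁸ J
825 J/grain → 1.27317×10⁷ J/kg
m = E / e_s = 9.2232×10⁸ / 1.27317×10⁷ = 72.4428 kg
In t: 72.4428 / 1000 = 0.0724428 t

0.0724 t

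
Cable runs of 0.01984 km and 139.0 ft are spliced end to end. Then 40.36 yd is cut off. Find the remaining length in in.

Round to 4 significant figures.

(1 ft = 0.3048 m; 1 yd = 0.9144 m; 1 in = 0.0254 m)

0.01984 km × 1000 = 19.84 m
139.0 ft × 0.3048 = 42.3672 m
40.36 yd × 0.9144 = 36.9052 m
Result: 19.84 + 42.3672 − 36.9052 = 25.302 m
In in: 25.302 / 0.0254 = 996.142 in

996.1 in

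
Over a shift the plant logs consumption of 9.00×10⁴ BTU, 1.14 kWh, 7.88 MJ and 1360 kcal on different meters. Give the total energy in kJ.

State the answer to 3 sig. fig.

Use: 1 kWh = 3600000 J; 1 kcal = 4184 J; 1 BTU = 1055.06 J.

9.00×10⁴ BTU × 1055.06 → 9.49554×10⁷ J
1.14 kWh × 3600000 → 4.104×10⁶ J
7.88 MJ × 1000000 → 7.88×10⁶ J
1360 kcal × 4184 → 5.69024×10⁶ J
Combined: 9.49554×10⁷ + 4.104×10⁶ + 7.88×10⁶ + 5.69024×10⁶ = 1.1263×10⁸ J
In kJ: 1.1263×10⁸ / 1000 = 112630 kJ

1.13×10⁵ kJ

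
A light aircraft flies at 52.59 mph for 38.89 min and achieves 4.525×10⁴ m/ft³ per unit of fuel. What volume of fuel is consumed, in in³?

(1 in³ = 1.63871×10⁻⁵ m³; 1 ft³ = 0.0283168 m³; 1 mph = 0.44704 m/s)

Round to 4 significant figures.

2095 in³

52.59 mph → 23.5098 m/s
38.89 min → 2333.4 s
d = v × t = 23.5098 × 2333.4 = 54857.8 m
4.525×10⁴ m/ft³ → 1.59799×10⁶ m/m³
V = d / (distance per unit fuel) = 54857.8 / 1.59799×10⁶ = 0.0343293 m³
In in³: 0.0343293 / 1.63871×10⁻⁵ = 2094.9 in³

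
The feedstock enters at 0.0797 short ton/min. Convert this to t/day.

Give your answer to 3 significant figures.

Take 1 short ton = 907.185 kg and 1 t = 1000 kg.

0.0797 short ton/min × 907.185 kg/short ton ÷ 60 s/min = 1.20504 kg/s
1.20504 kg/s ÷ 1000 kg/t × 86400 s/day = 104.115 t/day

104 t/day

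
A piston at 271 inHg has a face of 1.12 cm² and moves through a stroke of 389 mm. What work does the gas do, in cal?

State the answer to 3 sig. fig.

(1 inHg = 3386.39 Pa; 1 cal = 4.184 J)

271 inHg → 917712 Pa
1.12 cm² → 1.12×10⁻⁴ m²
F = P × A = 917712 × 1.12×10⁻⁴ = 102.784 N
389 mm → 0.389 m
W = F × d = 102.784 × 0.389 = 39.983 J
In cal: 39.983 / 4.184 = 9.55617 cal

9.56 cal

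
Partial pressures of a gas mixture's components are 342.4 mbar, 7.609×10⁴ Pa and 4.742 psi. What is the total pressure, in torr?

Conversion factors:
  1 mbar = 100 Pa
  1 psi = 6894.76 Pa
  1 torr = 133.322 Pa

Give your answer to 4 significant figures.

342.4 mbar × 100 → 34240 Pa
7.609×10⁴ Pa (already Pa)
4.742 psi × 6894.76 → 32695 Pa
Total: 34240 + 76090 + 32695 = 143025 Pa
In torr: 143025 / 133.322 = 1072.78 torr

1073 torr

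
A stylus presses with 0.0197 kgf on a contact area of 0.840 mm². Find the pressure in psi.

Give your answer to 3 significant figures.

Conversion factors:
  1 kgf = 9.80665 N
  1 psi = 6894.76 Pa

0.0197 kgf × 9.80665 → 0.193191 N
0.840 mm² × 10⁻⁶ → 8.4×10⁻⁷ m²
P = F / A = 0.193191 N / 8.4×10⁻⁷ m² = 229989 Pa
229989 Pa ÷ (6894.76 Pa/psi) = 33.3571 psi

33.4 psi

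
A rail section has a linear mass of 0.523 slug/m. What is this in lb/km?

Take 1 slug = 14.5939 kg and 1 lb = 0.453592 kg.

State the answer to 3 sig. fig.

1.68×10⁴ lb/km

0.523 slug/m × 14.5939 kg/slug = 7.63261 kg/m
7.63261 kg/m ÷ 0.453592 kg/lb × 1000 m/km = 16827 lb/km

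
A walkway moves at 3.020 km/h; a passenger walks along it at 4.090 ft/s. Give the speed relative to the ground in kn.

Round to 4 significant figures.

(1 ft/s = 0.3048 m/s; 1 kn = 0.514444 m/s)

3.020 km/h × (1/3.6) → 0.838889 m/s
4.090 ft/s × 0.3048 → 1.24663 m/s
Sum: 0.838889 + 1.24663 = 2.08552 m/s
In kn: 2.08552 / 0.514444 = 4.05393 kn

4.054 kn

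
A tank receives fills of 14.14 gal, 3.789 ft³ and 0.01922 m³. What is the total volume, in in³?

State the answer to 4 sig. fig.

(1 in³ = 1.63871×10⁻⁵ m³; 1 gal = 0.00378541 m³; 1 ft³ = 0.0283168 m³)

14.14 gal × 0.00378541 = 0.0535257 m³
3.789 ft³ × 0.0283168 = 0.107292 m³
0.01922 m³ (already m³)
Combined: 0.0535257 + 0.107292 + 0.01922 = 0.180038 m³
In in³: 0.180038 / 1.63871×10⁻⁵ = 10986.6 in³

1.099×10⁴ in³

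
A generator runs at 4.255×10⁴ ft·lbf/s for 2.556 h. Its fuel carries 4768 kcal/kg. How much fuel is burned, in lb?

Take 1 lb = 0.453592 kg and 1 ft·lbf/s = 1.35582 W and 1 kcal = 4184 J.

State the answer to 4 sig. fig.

58.66 lb

4.255×10⁴ ft·lbf/s → 57690.1 W
2.556 h → 9201.6 s
E = P × t = 57690.1 × 9201.6 = 5.30841×10⁸ J
4768 kcal/kg → 1.99493×10⁷ J/kg
m = E / e_s = 5.30841×10⁸ / 1.99493×10⁷ = 26.6095 kg
In lb: 26.6095 / 0.453592 = 58.664 lb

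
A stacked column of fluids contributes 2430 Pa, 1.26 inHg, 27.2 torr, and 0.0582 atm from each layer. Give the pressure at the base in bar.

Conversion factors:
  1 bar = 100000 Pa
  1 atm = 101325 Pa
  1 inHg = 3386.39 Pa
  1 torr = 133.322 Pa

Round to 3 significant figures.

2430 Pa (already Pa)
1.26 inHg × 3386.39 → 4266.85 Pa
27.2 torr × 133.322 → 3626.36 Pa
0.0582 atm × 101325 → 5897.12 Pa
Total: 2430 + 4266.85 + 3626.36 + 5897.12 = 16220.3 Pa
In bar: 16220.3 / 100000 = 0.162203 bar

0.162 bar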